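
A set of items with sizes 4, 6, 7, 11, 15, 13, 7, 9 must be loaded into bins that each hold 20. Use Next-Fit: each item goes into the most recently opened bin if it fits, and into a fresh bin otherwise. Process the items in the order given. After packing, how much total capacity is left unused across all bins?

28

bin 1: place 4, 16 left
bin 1: place 6, 10 left
bin 1: place 7, 3 left
bin 2: place 11, 9 left
bin 3: place 15, 5 left
bin 4: place 13, 7 left
bin 4: place 7, 0 left
bin 5: place 9, 11 left
5 bins × 20 = 100; used 72; unused 28.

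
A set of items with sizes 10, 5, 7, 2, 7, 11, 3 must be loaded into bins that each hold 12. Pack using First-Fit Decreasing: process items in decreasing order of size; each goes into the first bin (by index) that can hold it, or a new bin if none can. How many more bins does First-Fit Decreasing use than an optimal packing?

0

First-Fit Decreasing: [11] [10,2] [7,5] [7,3] → 4 bins.
Total size 45; any packing needs at least ⌈45/12⌉ = 4 bins.
So 4 is already optimal.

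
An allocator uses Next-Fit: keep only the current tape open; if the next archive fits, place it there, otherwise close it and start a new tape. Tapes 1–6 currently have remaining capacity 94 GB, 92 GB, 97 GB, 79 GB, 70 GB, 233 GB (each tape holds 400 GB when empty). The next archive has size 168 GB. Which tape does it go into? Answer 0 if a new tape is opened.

6

Next-Fit only looks at tape 6, which has 233 GB free.
168 GB fits there.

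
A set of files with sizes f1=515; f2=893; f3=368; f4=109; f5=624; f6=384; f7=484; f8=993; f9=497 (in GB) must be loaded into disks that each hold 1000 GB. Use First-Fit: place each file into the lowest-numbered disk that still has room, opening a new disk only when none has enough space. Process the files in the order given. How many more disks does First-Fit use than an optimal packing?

1

First-Fit: [515,368,109] [893] [624] [384,484] [993] [497] → 6 disks.
Total size 4867 GB; any packing needs at least ⌈4867/1000⌉ = 5 disks.
An optimal packing achieves that bound: [993] [893] [624,368] [515,484] [497,384,109] → 5 disks.
Excess: 6 − 5 = 1.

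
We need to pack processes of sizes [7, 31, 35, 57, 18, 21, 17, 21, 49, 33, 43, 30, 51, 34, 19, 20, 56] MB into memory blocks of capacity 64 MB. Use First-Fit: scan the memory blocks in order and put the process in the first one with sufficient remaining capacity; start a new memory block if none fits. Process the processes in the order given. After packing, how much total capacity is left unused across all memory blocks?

98

memory block 1: place 7 MB, 57 MB left
memory block 1: place 31 MB, 26 MB left
memory block 2: place 35 MB, 29 MB left
memory block 3: place 57 MB, 7 MB left
memory block 1: place 18 MB, 8 MB left
memory block 2: place 21 MB, 8 MB left
memory block 4: place 17 MB, 47 MB left
memory block 4: place 21 MB, 26 MB left
memory block 5: place 49 MB, 15 MB left
memory block 6: place 33 MB, 31 MB left
memory block 7: place 43 MB, 21 MB left
memory block 6: place 30 MB, 1 MB left
memory block 8: place 51 MB, 13 MB left
memory block 9: place 34 MB, 30 MB left
memory block 4: place 19 MB, 7 MB left
memory block 7: place 20 MB, 1 MB left
memory block 10: place 56 MB, 8 MB left
10 memory blocks × 64 MB = 640 MB; used 542 MB; unused 98 MB.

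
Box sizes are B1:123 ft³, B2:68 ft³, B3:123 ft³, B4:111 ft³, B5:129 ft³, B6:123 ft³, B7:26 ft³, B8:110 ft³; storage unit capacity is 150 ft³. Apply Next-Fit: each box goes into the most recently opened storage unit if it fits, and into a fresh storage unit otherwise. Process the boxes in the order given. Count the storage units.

storage unit 1: place B1 (123 ft³), 27 ft³ left
storage unit 2: place B2 (68 ft³), 82 ft³ left
storage unit 3: place B3 (123 ft³), 27 ft³ left
storage unit 4: place B4 (111 ft³), 39 ft³ left
storage unit 5: place B5 (129 ft³), 21 ft³ left
storage unit 6: place B6 (123 ft³), 27 ft³ left
storage unit 6: place B7 (26 ft³), 1 ft³ left
storage unit 7: place B8 (110 ft³), 40 ft³ left
Final storage units: [123] [68] [123] [111] [129] [123,26] [110].

7 storage units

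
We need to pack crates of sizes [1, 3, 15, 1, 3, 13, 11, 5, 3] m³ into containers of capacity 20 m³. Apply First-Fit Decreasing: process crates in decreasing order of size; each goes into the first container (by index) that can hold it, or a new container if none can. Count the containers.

3

Sorted descending: 15, 13, 11, 5, 3, 3, 3, 1, 1.
15 m³ → container 1 (remaining 5 m³)
13 m³ → container 2 (remaining 7 m³)
11 m³ → container 3 (remaining 9 m³)
5 m³ → container 1 (remaining 0 m³)
3 m³ → container 2 (remaining 4 m³)
3 m³ → container 2 (remaining 1 m³)
3 m³ → container 3 (remaining 6 m³)
1 m³ → container 2 (remaining 0 m³)
1 m³ → container 3 (remaining 5 m³)
Final containers: [15,5] [13,3,3,1] [11,3,1].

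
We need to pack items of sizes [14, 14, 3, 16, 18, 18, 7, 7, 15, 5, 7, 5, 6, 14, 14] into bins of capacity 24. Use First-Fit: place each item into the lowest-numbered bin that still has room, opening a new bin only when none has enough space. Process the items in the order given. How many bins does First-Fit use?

Put 14 in bin 1; 10 remain.
Put 14 in bin 2; 10 remain.
Put 3 in bin 1; 7 remain.
Put 16 in bin 3; 8 remain.
Put 18 in bin 4; 6 remain.
Put 18 in bin 5; 6 remain.
Put 7 in bin 1; 0 remain.
Put 7 in bin 2; 3 remain.
Put 15 in bin 6; 9 remain.
Put 5 in bin 3; 3 remain.
Put 7 in bin 6; 2 remain.
Put 5 in bin 4; 1 remain.
Put 6 in bin 5; 0 remain.
Put 14 in bin 7; 10 remain.
Put 14 in bin 8; 10 remain.
Final bins: [14,3,7] [14,7] [16,5] [18,5] [18,6] [15,7] [14] [14].

8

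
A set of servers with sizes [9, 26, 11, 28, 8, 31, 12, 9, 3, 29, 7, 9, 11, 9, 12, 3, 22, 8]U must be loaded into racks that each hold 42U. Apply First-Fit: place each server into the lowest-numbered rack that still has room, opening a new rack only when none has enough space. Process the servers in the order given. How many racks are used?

7 racks

rack 1: place 9U, 33U left
rack 1: place 26U, 7U left
rack 2: place 11U, 31U left
rack 2: place 28U, 3U left
rack 3: place 8U, 34U left
rack 3: place 31U, 3U left
rack 4: place 12U, 30U left
rack 4: place 9U, 21U left
rack 1: place 3U, 4U left
rack 5: place 29U, 13U left
rack 4: place 7U, 14U left
rack 4: place 9U, 5U left
rack 5: place 11U, 2U left
rack 6: place 9U, 33U left
rack 6: place 12U, 21U left
rack 1: place 3U, 1U left
rack 7: place 22U, 20U left
rack 6: place 8U, 13U left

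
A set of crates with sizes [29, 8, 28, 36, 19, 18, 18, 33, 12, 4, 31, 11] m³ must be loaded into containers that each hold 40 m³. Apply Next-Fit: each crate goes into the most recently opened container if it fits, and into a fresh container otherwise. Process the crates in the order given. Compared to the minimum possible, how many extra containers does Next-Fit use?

Next-Fit: [29,8] [28] [36] [19,18] [18] [33] [12,4] [31] [11] → 9 containers.
Total size 247 m³; any packing needs at least ⌈247/40⌉ = 7 containers.
An optimal packing achieves that bound: [36,4] [33] [31,8] [29,11] [28,12] [19,18] [18] → 7 containers.
Excess: 9 − 7 = 2.

2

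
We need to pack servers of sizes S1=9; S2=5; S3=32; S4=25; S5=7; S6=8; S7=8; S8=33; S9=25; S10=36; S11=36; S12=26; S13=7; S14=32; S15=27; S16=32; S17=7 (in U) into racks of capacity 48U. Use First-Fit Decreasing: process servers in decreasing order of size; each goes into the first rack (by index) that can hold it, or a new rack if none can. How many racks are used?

Sorted descending: 36, 36, 33, 32, 32, 32, 27, 26, 25, 25, 9, 8, 8, 7, 7, 7, 5.
36U → rack 1 (remaining 12U)
36U → rack 2 (remaining 12U)
33U → rack 3 (remaining 15U)
32U → rack 4 (remaining 16U)
32U → rack 5 (remaining 16U)
32U → rack 6 (remaining 16U)
27U → rack 7 (remaining 21U)
26U → rack 8 (remaining 22U)
25U → rack 9 (remaining 23U)
25U → rack 10 (remaining 23U)
9U → rack 1 (remaining 3U)
8U → rack 2 (remaining 4U)
8U → rack 3 (remaining 7U)
7U → rack 3 (remaining 0U)
7U → rack 4 (remaining 9U)
7U → rack 4 (remaining 2U)
5U → rack 5 (remaining 11U)

10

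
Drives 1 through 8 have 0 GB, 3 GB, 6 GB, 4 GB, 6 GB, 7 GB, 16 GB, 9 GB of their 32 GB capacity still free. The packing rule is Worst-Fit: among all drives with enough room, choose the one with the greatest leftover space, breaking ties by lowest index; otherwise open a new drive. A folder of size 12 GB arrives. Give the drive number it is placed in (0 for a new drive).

7

Drives with room: drive 7 (16 GB).
Most room is drive 7 with 16 GB free.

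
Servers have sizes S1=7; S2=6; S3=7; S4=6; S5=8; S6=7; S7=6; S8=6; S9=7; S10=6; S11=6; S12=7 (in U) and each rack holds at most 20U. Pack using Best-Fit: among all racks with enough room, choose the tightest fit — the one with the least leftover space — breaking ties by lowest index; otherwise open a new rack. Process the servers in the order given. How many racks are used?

4

rack 1: place S1 (7U), 13U left
rack 1: place S2 (6U), 7U left
rack 1: place S3 (7U), 0U left
rack 2: place S4 (6U), 14U left
rack 2: place S5 (8U), 6U left
rack 3: place S6 (7U), 13U left
rack 2: place S7 (6U), 0U left
rack 3: place S8 (6U), 7U left
rack 3: place S9 (7U), 0U left
rack 4: place S10 (6U), 14U left
rack 4: place S11 (6U), 8U left
rack 4: place S12 (7U), 1U left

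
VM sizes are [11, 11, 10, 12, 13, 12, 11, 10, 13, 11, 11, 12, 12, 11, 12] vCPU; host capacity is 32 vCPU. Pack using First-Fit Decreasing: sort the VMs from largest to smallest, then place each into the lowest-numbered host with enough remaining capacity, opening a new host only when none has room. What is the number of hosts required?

Sorted descending: 13, 13, 12, 12, 12, 12, 12, 11, 11, 11, 11, 11, 11, 10, 10.
host 1: place 13 vCPU, 19 vCPU left
host 1: place 13 vCPU, 6 vCPU left
host 2: place 12 vCPU, 20 vCPU left
host 2: place 12 vCPU, 8 vCPU left
host 3: place 12 vCPU, 20 vCPU left
host 3: place 12 vCPU, 8 vCPU left
host 4: place 12 vCPU, 20 vCPU left
host 4: place 11 vCPU, 9 vCPU left
host 5: place 11 vCPU, 21 vCPU left
host 5: place 11 vCPU, 10 vCPU left
host 6: place 11 vCPU, 21 vCPU left
host 6: place 11 vCPU, 10 vCPU left
host 7: place 11 vCPU, 21 vCPU left
host 5: place 10 vCPU, 0 vCPU left
host 6: place 10 vCPU, 0 vCPU left
Final hosts: [13,13] [12,12] [12,12] [12,11] [11,11,10] [11,11,10] [11].

7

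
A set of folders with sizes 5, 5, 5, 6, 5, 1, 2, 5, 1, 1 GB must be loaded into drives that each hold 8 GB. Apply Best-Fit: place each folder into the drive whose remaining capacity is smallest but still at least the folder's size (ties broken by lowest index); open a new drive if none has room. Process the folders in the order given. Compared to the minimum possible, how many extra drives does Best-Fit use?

0

Best-Fit: [5,2,1] [5] [5] [6,1,1] [5] [5] → 6 drives.
6 folders exceed 4 GB (half the capacity), and no two of those can share a drive, so at least 6 drives are needed.
So 6 is already optimal.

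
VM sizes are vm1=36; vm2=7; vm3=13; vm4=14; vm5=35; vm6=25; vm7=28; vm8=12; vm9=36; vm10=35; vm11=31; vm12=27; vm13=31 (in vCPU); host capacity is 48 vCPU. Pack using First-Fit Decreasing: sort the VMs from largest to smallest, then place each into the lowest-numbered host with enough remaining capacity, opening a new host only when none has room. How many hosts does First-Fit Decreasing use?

Sorted descending: 36, 36, 35, 35, 31, 31, 28, 27, 25, 14, 13, 12, 7.
Put 36 vCPU in host 1; 12 vCPU remain.
Put 36 vCPU in host 2; 12 vCPU remain.
Put 35 vCPU in host 3; 13 vCPU remain.
Put 35 vCPU in host 4; 13 vCPU remain.
Put 31 vCPU in host 5; 17 vCPU remain.
Put 31 vCPU in host 6; 17 vCPU remain.
Put 28 vCPU in host 7; 20 vCPU remain.
Put 27 vCPU in host 8; 21 vCPU remain.
Put 25 vCPU in host 9; 23 vCPU remain.
Put 14 vCPU in host 5; 3 vCPU remain.
Put 13 vCPU in host 3; 0 vCPU remain.
Put 12 vCPU in host 1; 0 vCPU remain.
Put 7 vCPU in host 2; 5 vCPU remain.
Final hosts: [36,12] [36,7] [35,13] [35] [31,14] [31] [28] [27] [25].

9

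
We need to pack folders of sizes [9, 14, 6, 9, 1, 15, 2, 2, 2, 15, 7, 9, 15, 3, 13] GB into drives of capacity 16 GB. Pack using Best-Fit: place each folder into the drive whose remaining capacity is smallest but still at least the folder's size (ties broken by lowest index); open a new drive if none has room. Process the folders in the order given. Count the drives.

8

drive 1: place 9 GB, 7 GB left
drive 2: place 14 GB, 2 GB left
drive 1: place 6 GB, 1 GB left
drive 3: place 9 GB, 7 GB left
drive 1: place 1 GB, 0 GB left
drive 4: place 15 GB, 1 GB left
drive 2: place 2 GB, 0 GB left
drive 3: place 2 GB, 5 GB left
drive 3: place 2 GB, 3 GB left
drive 5: place 15 GB, 1 GB left
drive 6: place 7 GB, 9 GB left
drive 6: place 9 GB, 0 GB left
drive 7: place 15 GB, 1 GB left
drive 3: place 3 GB, 0 GB left
drive 8: place 13 GB, 3 GB left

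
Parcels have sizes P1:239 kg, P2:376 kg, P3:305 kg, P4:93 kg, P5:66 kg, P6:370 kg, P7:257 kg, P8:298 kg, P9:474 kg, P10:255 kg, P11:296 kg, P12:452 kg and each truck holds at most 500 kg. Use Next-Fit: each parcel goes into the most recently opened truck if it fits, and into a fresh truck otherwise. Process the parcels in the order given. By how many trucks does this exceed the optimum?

Next-Fit: [239] [376] [305,93,66] [370] [257] [298] [474] [255] [296] [452] → 10 trucks.
9 parcels exceed 250 kg (half the capacity), and no two of those can share a truck, so at least 9 trucks are needed.
An optimal packing achieves that bound: [474] [452] [376,93] [370,66] [305] [298] [296] [257,239] [255] → 9 trucks.
Excess: 10 − 9 = 1.

1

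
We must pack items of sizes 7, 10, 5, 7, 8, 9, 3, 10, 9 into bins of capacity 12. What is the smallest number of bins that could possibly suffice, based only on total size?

Total size = 7 + 10 + 5 + 7 + 8 + 9 + 3 + 10 + 9 = 68.
⌈68 / 12⌉ = 6.

6 bins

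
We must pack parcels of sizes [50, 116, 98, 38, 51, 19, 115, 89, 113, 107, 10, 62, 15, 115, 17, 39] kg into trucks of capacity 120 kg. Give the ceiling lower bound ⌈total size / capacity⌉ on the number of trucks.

9

Total size = 50 + 116 + 98 + 38 + 51 + 19 + 115 + 89 + 113 + 107 + 10 + 62 + 15 + 115 + 17 + 39 = 1054 kg.
⌈1054 / 120⌉ = 9.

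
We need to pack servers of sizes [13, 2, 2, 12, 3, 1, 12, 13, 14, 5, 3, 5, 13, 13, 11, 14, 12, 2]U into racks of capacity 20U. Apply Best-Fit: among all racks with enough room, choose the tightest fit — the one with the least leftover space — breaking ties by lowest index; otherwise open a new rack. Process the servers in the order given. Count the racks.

10 racks

rack 1: place 13U, 7U left
rack 1: place 2U, 5U left
rack 1: place 2U, 3U left
rack 2: place 12U, 8U left
rack 1: place 3U, 0U left
rack 2: place 1U, 7U left
rack 3: place 12U, 8U left
rack 4: place 13U, 7U left
rack 5: place 14U, 6U left
rack 5: place 5U, 1U left
rack 2: place 3U, 4U left
rack 4: place 5U, 2U left
rack 6: place 13U, 7U left
rack 7: place 13U, 7U left
rack 8: place 11U, 9U left
rack 9: place 14U, 6U left
rack 10: place 12U, 8U left
rack 4: place 2U, 0U left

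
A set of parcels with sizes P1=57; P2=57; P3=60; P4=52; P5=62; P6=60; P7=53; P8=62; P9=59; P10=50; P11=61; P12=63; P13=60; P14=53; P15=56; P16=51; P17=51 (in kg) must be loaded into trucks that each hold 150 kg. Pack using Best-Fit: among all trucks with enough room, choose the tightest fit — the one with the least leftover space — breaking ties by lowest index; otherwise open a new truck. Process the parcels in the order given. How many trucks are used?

9

Put P1 (57 kg) in truck 1; 93 kg remain.
Put P2 (57 kg) in truck 1; 36 kg remain.
Put P3 (60 kg) in truck 2; 90 kg remain.
Put P4 (52 kg) in truck 2; 38 kg remain.
Put P5 (62 kg) in truck 3; 88 kg remain.
Put P6 (60 kg) in truck 3; 28 kg remain.
Put P7 (53 kg) in truck 4; 97 kg remain.
Put P8 (62 kg) in truck 4; 35 kg remain.
Put P9 (59 kg) in truck 5; 91 kg remain.
Put P10 (50 kg) in truck 5; 41 kg remain.
Put P11 (61 kg) in truck 6; 89 kg remain.
Put P12 (63 kg) in truck 6; 26 kg remain.
Put P13 (60 kg) in truck 7; 90 kg remain.
Put P14 (53 kg) in truck 7; 37 kg remain.
Put P15 (56 kg) in truck 8; 94 kg remain.
Put P16 (51 kg) in truck 8; 43 kg remain.
Put P17 (51 kg) in truck 9; 99 kg remain.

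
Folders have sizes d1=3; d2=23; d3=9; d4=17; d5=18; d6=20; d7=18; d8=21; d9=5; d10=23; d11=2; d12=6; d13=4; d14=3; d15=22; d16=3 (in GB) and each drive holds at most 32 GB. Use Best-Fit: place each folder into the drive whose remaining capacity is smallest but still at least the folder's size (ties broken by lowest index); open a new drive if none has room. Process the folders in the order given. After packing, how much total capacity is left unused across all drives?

Put d1 (3 GB) in drive 1; 29 GB remain.
Put d2 (23 GB) in drive 1; 6 GB remain.
Put d3 (9 GB) in drive 2; 23 GB remain.
Put d4 (17 GB) in drive 2; 6 GB remain.
Put d5 (18 GB) in drive 3; 14 GB remain.
Put d6 (20 GB) in drive 4; 12 GB remain.
Put d7 (18 GB) in drive 5; 14 GB remain.
Put d8 (21 GB) in drive 6; 11 GB remain.
Put d9 (5 GB) in drive 1; 1 GB remain.
Put d10 (23 GB) in drive 7; 9 GB remain.
Put d11 (2 GB) in drive 2; 4 GB remain.
Put d12 (6 GB) in drive 7; 3 GB remain.
Put d13 (4 GB) in drive 2; 0 GB remain.
Put d14 (3 GB) in drive 7; 0 GB remain.
Put d15 (22 GB) in drive 8; 10 GB remain.
Put d16 (3 GB) in drive 8; 7 GB remain.
8 drives × 32 GB = 256 GB; used 197 GB; unused 59 GB.

59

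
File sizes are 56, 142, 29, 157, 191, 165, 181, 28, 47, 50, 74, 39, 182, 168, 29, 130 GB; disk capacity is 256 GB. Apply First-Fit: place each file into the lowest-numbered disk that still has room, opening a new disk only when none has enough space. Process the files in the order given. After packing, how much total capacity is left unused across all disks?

Put 56 GB in disk 1; 200 GB remain.
Put 142 GB in disk 1; 58 GB remain.
Put 29 GB in disk 1; 29 GB remain.
Put 157 GB in disk 2; 99 GB remain.
Put 191 GB in disk 3; 65 GB remain.
Put 165 GB in disk 4; 91 GB remain.
Put 181 GB in disk 5; 75 GB remain.
Put 28 GB in disk 1; 1 GB remain.
Put 47 GB in disk 2; 52 GB remain.
Put 50 GB in disk 2; 2 GB remain.
Put 74 GB in disk 4; 17 GB remain.
Put 39 GB in disk 3; 26 GB remain.
Put 182 GB in disk 6; 74 GB remain.
Put 168 GB in disk 7; 88 GB remain.
Put 29 GB in disk 5; 46 GB remain.
Put 130 GB in disk 8; 126 GB remain.
8 disks × 256 GB = 2048 GB; used 1668 GB; unused 380 GB.

380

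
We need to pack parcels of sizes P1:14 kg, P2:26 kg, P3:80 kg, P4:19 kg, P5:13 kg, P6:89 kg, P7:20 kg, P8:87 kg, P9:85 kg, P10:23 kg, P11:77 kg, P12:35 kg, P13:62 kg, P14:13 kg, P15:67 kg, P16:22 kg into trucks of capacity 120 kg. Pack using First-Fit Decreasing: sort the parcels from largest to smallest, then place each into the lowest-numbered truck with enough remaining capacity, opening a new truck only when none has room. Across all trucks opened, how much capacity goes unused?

Sorted descending: 89, 87, 85, 80, 77, 67, 62, 35, 26, 23, 22, 20, 19, 14, 13, 13.
truck 1: place 89 kg, 31 kg left
truck 2: place 87 kg, 33 kg left
truck 3: place 85 kg, 35 kg left
truck 4: place 80 kg, 40 kg left
truck 5: place 77 kg, 43 kg left
truck 6: place 67 kg, 53 kg left
truck 7: place 62 kg, 58 kg left
truck 3: place 35 kg, 0 kg left
truck 1: place 26 kg, 5 kg left
truck 2: place 23 kg, 10 kg left
truck 4: place 22 kg, 18 kg left
truck 5: place 20 kg, 23 kg left
truck 5: place 19 kg, 4 kg left
truck 4: place 14 kg, 4 kg left
truck 6: place 13 kg, 40 kg left
truck 6: place 13 kg, 27 kg left
7 trucks × 120 kg = 840 kg; used 732 kg; unused 108 kg.

108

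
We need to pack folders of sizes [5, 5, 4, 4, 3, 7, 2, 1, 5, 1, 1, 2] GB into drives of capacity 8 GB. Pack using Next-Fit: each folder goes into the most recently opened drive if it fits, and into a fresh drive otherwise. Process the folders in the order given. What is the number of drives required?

drive 1: place 5 GB, 3 GB left
drive 2: place 5 GB, 3 GB left
drive 3: place 4 GB, 4 GB left
drive 3: place 4 GB, 0 GB left
drive 4: place 3 GB, 5 GB left
drive 5: place 7 GB, 1 GB left
drive 6: place 2 GB, 6 GB left
drive 6: place 1 GB, 5 GB left
drive 6: place 5 GB, 0 GB left
drive 7: place 1 GB, 7 GB left
drive 7: place 1 GB, 6 GB left
drive 7: place 2 GB, 4 GB left
Final drives: [5] [5] [4,4] [3] [7] [2,1,5] [1,1,2].

7 drives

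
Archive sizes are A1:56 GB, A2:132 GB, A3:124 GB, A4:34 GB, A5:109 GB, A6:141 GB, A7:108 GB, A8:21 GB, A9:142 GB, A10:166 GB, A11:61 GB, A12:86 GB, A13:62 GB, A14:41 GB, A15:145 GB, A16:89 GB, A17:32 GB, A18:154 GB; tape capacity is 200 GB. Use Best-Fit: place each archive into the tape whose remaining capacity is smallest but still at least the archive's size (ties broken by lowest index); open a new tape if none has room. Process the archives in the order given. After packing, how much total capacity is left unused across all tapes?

297

A1 (56 GB) → tape 1 (remaining 144 GB)
A2 (132 GB) → tape 1 (remaining 12 GB)
A3 (124 GB) → tape 2 (remaining 76 GB)
A4 (34 GB) → tape 2 (remaining 42 GB)
A5 (109 GB) → tape 3 (remaining 91 GB)
A6 (141 GB) → tape 4 (remaining 59 GB)
A7 (108 GB) → tape 5 (remaining 92 GB)
A8 (21 GB) → tape 2 (remaining 21 GB)
A9 (142 GB) → tape 6 (remaining 58 GB)
A10 (166 GB) → tape 7 (remaining 34 GB)
A11 (61 GB) → tape 3 (remaining 30 GB)
A12 (86 GB) → tape 5 (remaining 6 GB)
A13 (62 GB) → tape 8 (remaining 138 GB)
A14 (41 GB) → tape 6 (remaining 17 GB)
A15 (145 GB) → tape 9 (remaining 55 GB)
A16 (89 GB) → tape 8 (remaining 49 GB)
A17 (32 GB) → tape 7 (remaining 2 GB)
A18 (154 GB) → tape 10 (remaining 46 GB)
10 tapes × 200 GB = 2000 GB; used 1703 GB; unused 297 GB.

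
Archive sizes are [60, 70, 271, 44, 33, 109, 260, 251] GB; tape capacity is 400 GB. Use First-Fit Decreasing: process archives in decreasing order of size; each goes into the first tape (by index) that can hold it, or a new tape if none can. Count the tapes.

Sorted descending: 271, 260, 251, 109, 70, 60, 44, 33.
tape 1: place 271 GB, 129 GB left
tape 2: place 260 GB, 140 GB left
tape 3: place 251 GB, 149 GB left
tape 1: place 109 GB, 20 GB left
tape 2: place 70 GB, 70 GB left
tape 2: place 60 GB, 10 GB left
tape 3: place 44 GB, 105 GB left
tape 3: place 33 GB, 72 GB left

3 tapes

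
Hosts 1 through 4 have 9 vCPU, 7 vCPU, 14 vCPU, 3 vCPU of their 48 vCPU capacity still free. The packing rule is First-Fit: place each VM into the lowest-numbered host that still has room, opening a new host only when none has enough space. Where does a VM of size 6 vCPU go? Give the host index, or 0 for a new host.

1

Hosts with room: host 1 (9 vCPU), host 2 (7 vCPU), host 3 (14 vCPU).
The first with room is host 1.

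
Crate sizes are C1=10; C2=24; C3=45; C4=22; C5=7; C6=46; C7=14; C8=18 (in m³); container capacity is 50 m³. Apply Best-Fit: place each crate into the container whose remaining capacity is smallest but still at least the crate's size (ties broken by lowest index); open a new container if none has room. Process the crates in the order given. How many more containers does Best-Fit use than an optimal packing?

Best-Fit: [10,24,7] [45] [22,14] [46] [18] → 5 containers.
Total size 186 m³; any packing needs at least ⌈186/50⌉ = 4 containers.
An optimal packing achieves that bound: [46] [45] [24,22] [18,14,10,7] → 4 containers.
Excess: 5 − 4 = 1.

1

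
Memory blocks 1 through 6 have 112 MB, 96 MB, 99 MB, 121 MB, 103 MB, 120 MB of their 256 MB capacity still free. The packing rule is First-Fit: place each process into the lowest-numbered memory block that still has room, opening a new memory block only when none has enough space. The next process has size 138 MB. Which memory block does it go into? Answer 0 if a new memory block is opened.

0

No memory block has ≥ 138 MB free, so a new memory block is opened.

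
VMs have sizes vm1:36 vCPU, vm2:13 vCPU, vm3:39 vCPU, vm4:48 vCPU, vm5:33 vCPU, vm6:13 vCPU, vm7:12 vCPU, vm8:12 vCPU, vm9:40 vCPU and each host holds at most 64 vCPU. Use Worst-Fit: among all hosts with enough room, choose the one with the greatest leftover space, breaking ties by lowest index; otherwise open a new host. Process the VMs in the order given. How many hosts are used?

host 1: place vm1 (36 vCPU), 28 vCPU left
host 1: place vm2 (13 vCPU), 15 vCPU left
host 2: place vm3 (39 vCPU), 25 vCPU left
host 3: place vm4 (48 vCPU), 16 vCPU left
host 4: place vm5 (33 vCPU), 31 vCPU left
host 4: place vm6 (13 vCPU), 18 vCPU left
host 2: place vm7 (12 vCPU), 13 vCPU left
host 4: place vm8 (12 vCPU), 6 vCPU left
host 5: place vm9 (40 vCPU), 24 vCPU left
Final hosts: [36,13] [39,12] [48] [33,13,12] [40].

5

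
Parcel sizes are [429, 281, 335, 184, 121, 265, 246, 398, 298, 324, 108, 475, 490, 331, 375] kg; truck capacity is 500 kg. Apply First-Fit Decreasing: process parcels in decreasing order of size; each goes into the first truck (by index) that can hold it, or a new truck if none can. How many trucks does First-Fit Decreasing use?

12

Sorted descending: 490, 475, 429, 398, 375, 335, 331, 324, 298, 281, 265, 246, 184, 121, 108.
490 kg → truck 1 (remaining 10 kg)
475 kg → truck 2 (remaining 25 kg)
429 kg → truck 3 (remaining 71 kg)
398 kg → truck 4 (remaining 102 kg)
375 kg → truck 5 (remaining 125 kg)
335 kg → truck 6 (remaining 165 kg)
331 kg → truck 7 (remaining 169 kg)
324 kg → truck 8 (remaining 176 kg)
298 kg → truck 9 (remaining 202 kg)
281 kg → truck 10 (remaining 219 kg)
265 kg → truck 11 (remaining 235 kg)
246 kg → truck 12 (remaining 254 kg)
184 kg → truck 9 (remaining 18 kg)
121 kg → truck 5 (remaining 4 kg)
108 kg → truck 6 (remaining 57 kg)
Final trucks: [490] [475] [429] [398] [375,121] [335,108] [331] [324] [298,184] [281] [265] [246].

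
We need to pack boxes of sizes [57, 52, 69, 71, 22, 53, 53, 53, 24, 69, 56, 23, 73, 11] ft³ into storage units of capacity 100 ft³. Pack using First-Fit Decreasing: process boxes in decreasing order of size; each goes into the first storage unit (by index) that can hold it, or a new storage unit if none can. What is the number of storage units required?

Sorted descending: 73, 71, 69, 69, 57, 56, 53, 53, 53, 52, 24, 23, 22, 11.
73 ft³ → storage unit 1 (remaining 27 ft³)
71 ft³ → storage unit 2 (remaining 29 ft³)
69 ft³ → storage unit 3 (remaining 31 ft³)
69 ft³ → storage unit 4 (remaining 31 ft³)
57 ft³ → storage unit 5 (remaining 43 ft³)
56 ft³ → storage unit 6 (remaining 44 ft³)
53 ft³ → storage unit 7 (remaining 47 ft³)
53 ft³ → storage unit 8 (remaining 47 ft³)
53 ft³ → storage unit 9 (remaining 47 ft³)
52 ft³ → storage unit 10 (remaining 48 ft³)
24 ft³ → storage unit 1 (remaining 3 ft³)
23 ft³ → storage unit 2 (remaining 6 ft³)
22 ft³ → storage unit 3 (remaining 9 ft³)
11 ft³ → storage unit 4 (remaining 20 ft³)

10 storage units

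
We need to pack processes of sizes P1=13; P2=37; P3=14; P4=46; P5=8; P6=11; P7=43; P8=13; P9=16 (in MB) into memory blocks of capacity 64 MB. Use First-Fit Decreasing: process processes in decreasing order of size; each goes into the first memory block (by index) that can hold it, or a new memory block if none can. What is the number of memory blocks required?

4 memory blocks

Sorted descending: 46, 43, 37, 16, 14, 13, 13, 11, 8.
46 MB → memory block 1 (remaining 18 MB)
43 MB → memory block 2 (remaining 21 MB)
37 MB → memory block 3 (remaining 27 MB)
16 MB → memory block 1 (remaining 2 MB)
14 MB → memory block 2 (remaining 7 MB)
13 MB → memory block 3 (remaining 14 MB)
13 MB → memory block 3 (remaining 1 MB)
11 MB → memory block 4 (remaining 53 MB)
8 MB → memory block 4 (remaining 45 MB)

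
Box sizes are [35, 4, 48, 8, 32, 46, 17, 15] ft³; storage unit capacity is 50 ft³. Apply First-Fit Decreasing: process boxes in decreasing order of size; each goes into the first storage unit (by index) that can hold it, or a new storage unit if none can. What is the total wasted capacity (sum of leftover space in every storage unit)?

45

Sorted descending: 48, 46, 35, 32, 17, 15, 8, 4.
48 ft³ → storage unit 1 (remaining 2 ft³)
46 ft³ → storage unit 2 (remaining 4 ft³)
35 ft³ → storage unit 3 (remaining 15 ft³)
32 ft³ → storage unit 4 (remaining 18 ft³)
17 ft³ → storage unit 4 (remaining 1 ft³)
15 ft³ → storage unit 3 (remaining 0 ft³)
8 ft³ → storage unit 5 (remaining 42 ft³)
4 ft³ → storage unit 2 (remaining 0 ft³)
5 storage units × 50 ft³ = 250 ft³; used 205 ft³; unused 45 ft³.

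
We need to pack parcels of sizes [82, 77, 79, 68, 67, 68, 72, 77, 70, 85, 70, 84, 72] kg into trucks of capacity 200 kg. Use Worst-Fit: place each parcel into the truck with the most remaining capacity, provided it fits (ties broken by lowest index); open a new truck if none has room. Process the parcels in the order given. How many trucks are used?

7

82 kg → truck 1 (remaining 118 kg)
77 kg → truck 1 (remaining 41 kg)
79 kg → truck 2 (remaining 121 kg)
68 kg → truck 2 (remaining 53 kg)
67 kg → truck 3 (remaining 133 kg)
68 kg → truck 3 (remaining 65 kg)
72 kg → truck 4 (remaining 128 kg)
77 kg → truck 4 (remaining 51 kg)
70 kg → truck 5 (remaining 130 kg)
85 kg → truck 5 (remaining 45 kg)
70 kg → truck 6 (remaining 130 kg)
84 kg → truck 6 (remaining 46 kg)
72 kg → truck 7 (remaining 128 kg)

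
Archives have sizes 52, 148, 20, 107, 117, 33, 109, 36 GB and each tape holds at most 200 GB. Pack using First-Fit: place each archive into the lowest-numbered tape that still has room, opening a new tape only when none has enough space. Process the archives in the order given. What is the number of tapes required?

tape 1: place 52 GB, 148 GB left
tape 1: place 148 GB, 0 GB left
tape 2: place 20 GB, 180 GB left
tape 2: place 107 GB, 73 GB left
tape 3: place 117 GB, 83 GB left
tape 2: place 33 GB, 40 GB left
tape 4: place 109 GB, 91 GB left
tape 2: place 36 GB, 4 GB left

4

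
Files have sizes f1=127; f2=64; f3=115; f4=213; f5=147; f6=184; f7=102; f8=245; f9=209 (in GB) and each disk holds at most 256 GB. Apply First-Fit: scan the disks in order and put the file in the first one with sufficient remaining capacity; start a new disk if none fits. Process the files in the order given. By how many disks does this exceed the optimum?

1

First-Fit: [127,64] [115,102] [213] [147] [184] [245] [209] → 7 disks.
Total size 1406 GB; any packing needs at least ⌈1406/256⌉ = 6 disks.
An optimal packing achieves that bound: [245] [213] [209] [184,64] [147,102] [127,115] → 6 disks.
Excess: 7 − 6 = 1.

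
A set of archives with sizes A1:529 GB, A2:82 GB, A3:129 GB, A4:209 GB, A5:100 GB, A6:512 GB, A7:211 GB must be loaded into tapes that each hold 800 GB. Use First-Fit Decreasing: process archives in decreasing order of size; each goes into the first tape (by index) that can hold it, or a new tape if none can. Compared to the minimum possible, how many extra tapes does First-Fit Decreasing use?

0

First-Fit Decreasing: [529,211] [512,209] [129,100,82] → 3 tapes.
Total size 1772 GB; any packing needs at least ⌈1772/800⌉ = 3 tapes.
So 3 is already optimal.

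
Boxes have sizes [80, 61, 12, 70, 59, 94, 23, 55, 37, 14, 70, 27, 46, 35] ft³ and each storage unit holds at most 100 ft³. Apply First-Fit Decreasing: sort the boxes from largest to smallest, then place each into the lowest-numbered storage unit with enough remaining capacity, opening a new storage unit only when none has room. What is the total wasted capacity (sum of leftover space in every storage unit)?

Sorted descending: 94, 80, 70, 70, 61, 59, 55, 46, 37, 35, 27, 23, 14, 12.
storage unit 1: place 94 ft³, 6 ft³ left
storage unit 2: place 80 ft³, 20 ft³ left
storage unit 3: place 70 ft³, 30 ft³ left
storage unit 4: place 70 ft³, 30 ft³ left
storage unit 5: place 61 ft³, 39 ft³ left
storage unit 6: place 59 ft³, 41 ft³ left
storage unit 7: place 55 ft³, 45 ft³ left
storage unit 8: place 46 ft³, 54 ft³ left
storage unit 5: place 37 ft³, 2 ft³ left
storage unit 6: place 35 ft³, 6 ft³ left
storage unit 3: place 27 ft³, 3 ft³ left
storage unit 4: place 23 ft³, 7 ft³ left
storage unit 2: place 14 ft³, 6 ft³ left
storage unit 7: place 12 ft³, 33 ft³ left
8 storage units × 100 ft³ = 800 ft³; used 683 ft³; unused 117 ft³.

117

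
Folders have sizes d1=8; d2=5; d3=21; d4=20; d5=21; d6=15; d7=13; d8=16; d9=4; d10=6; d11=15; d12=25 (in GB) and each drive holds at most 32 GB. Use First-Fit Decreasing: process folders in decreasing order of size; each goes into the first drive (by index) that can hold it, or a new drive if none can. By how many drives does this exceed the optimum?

0

First-Fit Decreasing: [25,6] [21,8] [21,5,4] [20] [16,15] [15,13] → 6 drives.
Total size 169 GB; any packing needs at least ⌈169/32⌉ = 6 drives.
So 6 is already optimal.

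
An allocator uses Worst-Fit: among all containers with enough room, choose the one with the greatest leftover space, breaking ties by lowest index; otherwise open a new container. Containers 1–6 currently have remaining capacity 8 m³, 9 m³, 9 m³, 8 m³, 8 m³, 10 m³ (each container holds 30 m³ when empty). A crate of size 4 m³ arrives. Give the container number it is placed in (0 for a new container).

Containers with room: container 1 (8 m³), container 2 (9 m³), container 3 (9 m³), container 4 (8 m³), container 5 (8 m³), container 6 (10 m³).
Most room is container 6 with 10 m³ free.

6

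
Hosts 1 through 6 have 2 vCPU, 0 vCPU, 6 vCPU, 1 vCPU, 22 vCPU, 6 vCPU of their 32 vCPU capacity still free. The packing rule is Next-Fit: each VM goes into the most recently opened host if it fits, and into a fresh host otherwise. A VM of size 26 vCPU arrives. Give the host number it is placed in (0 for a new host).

0

Next-Fit only looks at host 6, which has 6 vCPU free.
26 vCPU does not fit, so a new host is opened.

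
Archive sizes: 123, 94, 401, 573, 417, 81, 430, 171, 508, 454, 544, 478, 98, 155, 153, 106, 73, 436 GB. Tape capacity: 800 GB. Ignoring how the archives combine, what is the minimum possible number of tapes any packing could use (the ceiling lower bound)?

Total size = 123 + 94 + 401 + 573 + 417 + 81 + 430 + 171 + 508 + 454 + 544 + 478 + 98 + 155 + 153 + 106 + 73 + 436 = 5295 GB.
⌈5295 / 800⌉ = 7.

7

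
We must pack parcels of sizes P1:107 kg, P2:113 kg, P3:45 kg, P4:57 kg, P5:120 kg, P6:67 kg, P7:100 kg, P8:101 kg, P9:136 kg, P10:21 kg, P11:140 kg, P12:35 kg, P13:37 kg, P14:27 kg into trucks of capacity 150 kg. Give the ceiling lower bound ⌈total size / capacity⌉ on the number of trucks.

8

Total size = 107 + 113 + 45 + 57 + 120 + 67 + 100 + 101 + 136 + 21 + 140 + 35 + 37 + 27 = 1106 kg.
⌈1106 / 150⌉ = 8.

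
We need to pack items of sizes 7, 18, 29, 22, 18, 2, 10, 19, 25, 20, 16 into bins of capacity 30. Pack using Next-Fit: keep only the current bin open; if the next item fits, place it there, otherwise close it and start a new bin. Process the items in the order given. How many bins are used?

7 → bin 1 (remaining 23)
18 → bin 1 (remaining 5)
29 → bin 2 (remaining 1)
22 → bin 3 (remaining 8)
18 → bin 4 (remaining 12)
2 → bin 4 (remaining 10)
10 → bin 4 (remaining 0)
19 → bin 5 (remaining 11)
25 → bin 6 (remaining 5)
20 → bin 7 (remaining 10)
16 → bin 8 (remaining 14)

8 bins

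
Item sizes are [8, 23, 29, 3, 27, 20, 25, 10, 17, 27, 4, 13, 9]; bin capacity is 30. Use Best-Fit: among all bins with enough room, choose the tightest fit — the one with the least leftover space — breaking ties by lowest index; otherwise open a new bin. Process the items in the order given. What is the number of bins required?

8

8 → bin 1 (remaining 22)
23 → bin 2 (remaining 7)
29 → bin 3 (remaining 1)
3 → bin 2 (remaining 4)
27 → bin 4 (remaining 3)
20 → bin 1 (remaining 2)
25 → bin 5 (remaining 5)
10 → bin 6 (remaining 20)
17 → bin 6 (remaining 3)
27 → bin 7 (remaining 3)
4 → bin 2 (remaining 0)
13 → bin 8 (remaining 17)
9 → bin 8 (remaining 8)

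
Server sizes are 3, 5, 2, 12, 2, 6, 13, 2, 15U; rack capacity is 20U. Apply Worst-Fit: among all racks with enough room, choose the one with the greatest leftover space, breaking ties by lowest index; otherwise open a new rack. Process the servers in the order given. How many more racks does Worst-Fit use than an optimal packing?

1

Worst-Fit: [3,5,2,2,6] [12,2] [13] [15] → 4 racks.
Total size 60U; any packing needs at least ⌈60/20⌉ = 3 racks.
An optimal packing achieves that bound: [15,5] [13,3,2,2] [12,6,2] → 3 racks.
Excess: 4 − 3 = 1.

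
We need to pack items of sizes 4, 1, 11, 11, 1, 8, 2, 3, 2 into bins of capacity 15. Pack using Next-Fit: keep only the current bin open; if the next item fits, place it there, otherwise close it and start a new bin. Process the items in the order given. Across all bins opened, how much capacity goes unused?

17

bin 1: place 4, 11 left
bin 1: place 1, 10 left
bin 2: place 11, 4 left
bin 3: place 11, 4 left
bin 3: place 1, 3 left
bin 4: place 8, 7 left
bin 4: place 2, 5 left
bin 4: place 3, 2 left
bin 4: place 2, 0 left
4 bins × 15 = 60; used 43; unused 17.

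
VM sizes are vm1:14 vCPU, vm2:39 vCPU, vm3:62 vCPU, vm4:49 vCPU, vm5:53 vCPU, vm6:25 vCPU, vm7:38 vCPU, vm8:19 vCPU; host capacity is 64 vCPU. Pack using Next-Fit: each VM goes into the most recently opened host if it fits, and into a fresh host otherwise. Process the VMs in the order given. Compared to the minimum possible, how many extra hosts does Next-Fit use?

Next-Fit: [14,39] [62] [49] [53] [25,38] [19] → 6 hosts.
Total size 299 vCPU; any packing needs at least ⌈299/64⌉ = 5 hosts.
An optimal packing achieves that bound: [62] [53] [49,14] [39,25] [38,19] → 5 hosts.
Excess: 6 − 5 = 1.

1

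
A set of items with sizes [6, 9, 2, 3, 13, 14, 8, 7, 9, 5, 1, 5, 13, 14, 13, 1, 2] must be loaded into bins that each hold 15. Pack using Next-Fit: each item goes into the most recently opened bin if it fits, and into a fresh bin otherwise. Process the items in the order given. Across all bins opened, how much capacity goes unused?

40

6 → bin 1 (remaining 9)
9 → bin 1 (remaining 0)
2 → bin 2 (remaining 13)
3 → bin 2 (remaining 10)
13 → bin 3 (remaining 2)
14 → bin 4 (remaining 1)
8 → bin 5 (remaining 7)
7 → bin 5 (remaining 0)
9 → bin 6 (remaining 6)
5 → bin 6 (remaining 1)
1 → bin 6 (remaining 0)
5 → bin 7 (remaining 10)
13 → bin 8 (remaining 2)
14 → bin 9 (remaining 1)
13 → bin 10 (remaining 2)
1 → bin 10 (remaining 1)
2 → bin 11 (remaining 13)
11 bins × 15 = 165; used 125; unused 40.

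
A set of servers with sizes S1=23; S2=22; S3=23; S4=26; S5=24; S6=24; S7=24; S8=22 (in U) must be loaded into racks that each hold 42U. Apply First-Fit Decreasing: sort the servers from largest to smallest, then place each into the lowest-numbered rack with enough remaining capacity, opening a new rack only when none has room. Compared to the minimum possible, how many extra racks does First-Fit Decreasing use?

First-Fit Decreasing: [26] [24] [24] [24] [23] [23] [22] [22] → 8 racks.
8 servers exceed 21U (half the capacity), and no two of those can share a rack, so at least 8 racks are needed.
So 8 is already optimal.

0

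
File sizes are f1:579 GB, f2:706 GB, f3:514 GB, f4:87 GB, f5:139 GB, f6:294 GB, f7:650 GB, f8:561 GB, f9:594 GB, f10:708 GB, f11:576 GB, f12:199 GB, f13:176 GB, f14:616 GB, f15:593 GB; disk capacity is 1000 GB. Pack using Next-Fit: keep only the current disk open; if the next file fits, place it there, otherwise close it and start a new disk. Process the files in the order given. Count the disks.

Put f1 (579 GB) in disk 1; 421 GB remain.
Put f2 (706 GB) in disk 2; 294 GB remain.
Put f3 (514 GB) in disk 3; 486 GB remain.
Put f4 (87 GB) in disk 3; 399 GB remain.
Put f5 (139 GB) in disk 3; 260 GB remain.
Put f6 (294 GB) in disk 4; 706 GB remain.
Put f7 (650 GB) in disk 4; 56 GB remain.
Put f8 (561 GB) in disk 5; 439 GB remain.
Put f9 (594 GB) in disk 6; 406 GB remain.
Put f10 (708 GB) in disk 7; 292 GB remain.
Put f11 (576 GB) in disk 8; 424 GB remain.
Put f12 (199 GB) in disk 8; 225 GB remain.
Put f13 (176 GB) in disk 8; 49 GB remain.
Put f14 (616 GB) in disk 9; 384 GB remain.
Put f15 (593 GB) in disk 10; 407 GB remain.

10 disks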